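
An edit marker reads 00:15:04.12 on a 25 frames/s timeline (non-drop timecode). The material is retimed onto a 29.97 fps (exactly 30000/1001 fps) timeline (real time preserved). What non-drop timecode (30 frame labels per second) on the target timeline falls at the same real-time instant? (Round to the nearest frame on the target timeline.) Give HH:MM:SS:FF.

Source frame index: (0×3600 + 15×60 + 4) × 25 + 12 = 22612.
Real time: 22612 / (25) = 22612/25 s.
Target frame: (22612/25) × (30000/1001) = 27134400/1001 ≈ 27107.293 → 27107.
At 30 labels/s: frame 27107 → 00:15:03:17.

00:15:03:17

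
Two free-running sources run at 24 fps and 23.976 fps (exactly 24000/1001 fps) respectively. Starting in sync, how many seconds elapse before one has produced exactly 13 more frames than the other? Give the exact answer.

13013/24 seconds

The gap grows by |24000/1001 − 24| = 24/1001 frames per second.
Time for a 13-frame gap: 13 ÷ (24/1001) = 13013/24 s.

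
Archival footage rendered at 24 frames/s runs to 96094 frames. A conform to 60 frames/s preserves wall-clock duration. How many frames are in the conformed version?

Target frames = source frames × (target rate / source rate) = 96094 × (60)/(24) = 96094 × 5/2 = 240235.

240235 frames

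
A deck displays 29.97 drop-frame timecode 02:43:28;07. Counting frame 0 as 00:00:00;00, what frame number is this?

293953

Complete 10-minute blocks: 16, each 17982 frames → 287712.
Remaining 3 whole minutes in the current block: 1800 + 2 × 1798 = 5396 frames.
Within the current minute: 28 × 30 + 7 − 2 = 845 (labels ;00/;01 skipped at this minute). Total = 287712 + 5396 + 845 = 293953.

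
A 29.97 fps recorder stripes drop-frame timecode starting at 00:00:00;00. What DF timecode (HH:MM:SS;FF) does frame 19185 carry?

00:10:40;03

Each 10-minute DF block holds 10 × 60 × 30 − 9 × 2 = 17982 frames. 19185 ÷ 17982 → 1 full block, remainder 1203.
Within the partial block the first minute is 1800 frames and each further minute 1798, so 0 further minute boundaries passed. Total skipped labels = 18 × 1 + 2 × 0 = 18.
Non-drop label index = 19185 + 18 = 19203; at 30 labels/s that is 00:10:40:03, i.e. DF 00:10:40;03.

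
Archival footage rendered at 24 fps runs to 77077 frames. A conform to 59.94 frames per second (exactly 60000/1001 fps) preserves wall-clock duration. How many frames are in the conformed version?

192500 frames

Target frames = source frames × (target rate / source rate) = 77077 × (60000/1001)/(24) = 77077 × 2500/1001 = 192500.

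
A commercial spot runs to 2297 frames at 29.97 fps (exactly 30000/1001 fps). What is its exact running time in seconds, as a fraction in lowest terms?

2299297/30000 seconds

Running time = 2297 ÷ (30000/1001) = 2297 × 1001/30000 = 2299297/30000 s.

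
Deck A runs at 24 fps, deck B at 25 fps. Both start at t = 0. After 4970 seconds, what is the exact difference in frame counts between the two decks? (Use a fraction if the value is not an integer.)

A emits 24 × 4970 = 119280 frames; B emits 25 × 4970 = 124250.
Difference = 4970 frames; B is ahead of A.

4970 frames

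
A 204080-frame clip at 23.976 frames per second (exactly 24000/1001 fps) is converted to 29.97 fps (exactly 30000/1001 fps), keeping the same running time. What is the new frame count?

255100 frames

Target frames = source frames × (target rate / source rate) = 204080 × (30000/1001)/(24000/1001) = 204080 × 5/4 = 255100.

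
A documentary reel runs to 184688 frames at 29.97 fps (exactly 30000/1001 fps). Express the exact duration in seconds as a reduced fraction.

11554543/1875 seconds

Running time = 184688 ÷ (30000/1001) = 184688 × 1001/30000 = 11554543/1875 s.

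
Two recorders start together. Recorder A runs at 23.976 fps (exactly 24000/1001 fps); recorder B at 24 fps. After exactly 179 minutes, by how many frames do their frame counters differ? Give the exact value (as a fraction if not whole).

179 min = 10740 s.
A emits 24000/1001 × 10740 = 257760000/1001 frames; B emits 24 × 10740 = 257760.
Difference = 257760/1001 frames (≈ 257.5025); B is ahead of A.

257760/1001 frames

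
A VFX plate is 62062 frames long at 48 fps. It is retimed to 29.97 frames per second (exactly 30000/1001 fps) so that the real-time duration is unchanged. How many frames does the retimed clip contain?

Target frames = source frames × (target rate / source rate) = 62062 × (30000/1001)/(48) = 62062 × 625/1001 = 38750.

38750 frames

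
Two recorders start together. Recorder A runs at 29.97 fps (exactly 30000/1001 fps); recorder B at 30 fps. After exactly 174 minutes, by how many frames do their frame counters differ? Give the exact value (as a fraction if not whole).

174 min = 10440 s.
A emits 30000/1001 × 10440 = 313200000/1001 frames; B emits 30 × 10440 = 313200.
Difference = 313200/1001 frames (≈ 312.8871); B is ahead of A.

313200/1001 frames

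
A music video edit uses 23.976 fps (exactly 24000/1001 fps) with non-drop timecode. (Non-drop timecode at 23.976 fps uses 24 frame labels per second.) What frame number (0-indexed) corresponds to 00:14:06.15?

frame 20319

Total seconds to the label: (0 × 3600 + 14 × 60 + 6) = 846.
Frame index = 846 × 24 + 15 = 20319.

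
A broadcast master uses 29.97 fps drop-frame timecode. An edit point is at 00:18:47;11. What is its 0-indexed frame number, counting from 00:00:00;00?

As if non-drop at 30 labels/s: (0 × 3600 + 18 × 60 + 47) × 30 + 11 = 33821.
Minute boundaries passed: 18; those not divisible by 10: 18 − 1 = 17; dropped labels = 2 × 17 = 34.
Actual frame index = 33821 − 34 = 33787.

33787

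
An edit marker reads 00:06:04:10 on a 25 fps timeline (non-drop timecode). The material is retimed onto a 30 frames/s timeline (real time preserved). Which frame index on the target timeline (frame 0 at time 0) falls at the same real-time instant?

frame 10932

Source frame index: (0×3600 + 6×60 + 4) × 25 + 10 = 9110.
Real time: 9110 / (25) = 1822/5 s.
Target frame: (1822/5) × (30) = 10932.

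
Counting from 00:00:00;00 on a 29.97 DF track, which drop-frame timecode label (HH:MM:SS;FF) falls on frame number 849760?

Each 10-minute DF block holds 10 × 60 × 30 − 9 × 2 = 17982 frames. 849760 ÷ 17982 → 47 full blocks, remainder 4606.
Within the partial block the first minute is 1800 frames and each further minute 1798, so 2 further minute boundaries passed. Total skipped labels = 18 × 47 + 2 × 2 = 850.
Non-drop label index = 849760 + 850 = 850610; at 30 labels/s that is 07:52:33:20, i.e. DF 07:52:33;20.

07:52:33;20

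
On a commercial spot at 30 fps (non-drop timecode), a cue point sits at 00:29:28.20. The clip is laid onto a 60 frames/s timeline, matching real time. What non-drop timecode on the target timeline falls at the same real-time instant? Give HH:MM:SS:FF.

00:29:28:40

Source frame index: (0×3600 + 29×60 + 28) × 30 + 20 = 53060.
Real time: 53060 / (30) = 5306/3 s.
Target frame: (5306/3) × (60) = 106120.
At 60 labels/s: frame 106120 → 00:29:28:40.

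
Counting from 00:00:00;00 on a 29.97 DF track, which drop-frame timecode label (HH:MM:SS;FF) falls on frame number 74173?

00:41:14;27

Ten DF minutes hold 17982 frames, so frame 74173 lies in block 4 (frames 71928–89909) with 2245 frames into that block.
The block's first minute is 1800 frames and the rest 1798 each; 2245 frames reaches minute 1, so 4 × 18 + 1 × 2 = 74 labels have been skipped so far.
Adding those back, label number 74173 + 74 = 74247 at 30 labels/s is 2474 s + 27 f = 0 h 41 min 14 s frame 27, i.e. 00:41:14;27.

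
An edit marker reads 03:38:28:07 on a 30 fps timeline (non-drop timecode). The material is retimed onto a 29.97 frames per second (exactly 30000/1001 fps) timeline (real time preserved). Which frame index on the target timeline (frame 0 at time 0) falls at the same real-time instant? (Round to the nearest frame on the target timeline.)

Source frame index: (3×3600 + 38×60 + 28) × 30 + 7 = 393247.
Real time: 393247 / (30) = 393247/30 s.
Target frame: (393247/30) × (30000/1001) = 393247000/1001 ≈ 392854.146 → 392854.

frame 392854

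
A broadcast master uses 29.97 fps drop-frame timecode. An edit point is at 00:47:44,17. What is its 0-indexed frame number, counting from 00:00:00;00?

Complete 10-minute blocks: 4, each 17982 frames → 71928.
Remaining 7 whole minutes in the current block: 1800 + 6 × 1798 = 12588 frames.
Within the current minute: 44 × 30 + 17 − 2 = 1335 (labels ;00/;01 skipped at this minute). Total = 71928 + 12588 + 1335 = 85851.

85851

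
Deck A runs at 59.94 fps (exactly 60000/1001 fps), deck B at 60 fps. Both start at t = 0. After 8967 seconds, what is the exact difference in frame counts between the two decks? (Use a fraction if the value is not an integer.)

A emits 60000/1001 × 8967 = 76860000/143 frames; B emits 60 × 8967 = 538020.
Difference = 76860/143 frames (≈ 537.4825); B is ahead of A.

76860/143 frames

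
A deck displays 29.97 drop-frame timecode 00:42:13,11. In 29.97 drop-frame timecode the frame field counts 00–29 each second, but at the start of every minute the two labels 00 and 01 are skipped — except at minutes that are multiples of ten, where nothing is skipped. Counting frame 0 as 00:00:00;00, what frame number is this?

As if non-drop at 30 labels/s: (0 × 3600 + 42 × 60 + 13) × 30 + 11 = 76001.
Minute boundaries passed: 42; those not divisible by 10: 42 − 4 = 38; dropped labels = 2 × 38 = 76.
Actual frame index = 76001 − 76 = 75925.

75925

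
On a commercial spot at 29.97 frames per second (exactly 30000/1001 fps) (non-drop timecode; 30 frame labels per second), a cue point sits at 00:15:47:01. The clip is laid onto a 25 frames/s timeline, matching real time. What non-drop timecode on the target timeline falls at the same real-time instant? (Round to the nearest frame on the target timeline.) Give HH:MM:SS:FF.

Source frame index: (0×3600 + 15×60 + 47) × 30 + 1 = 28411.
Real time: 28411 / (30000/1001) = 28439411/30000 s.
Target frame: (28439411/30000) × (25) = 28439411/1200 ≈ 23699.509 → 23700.
At 25 labels/s: frame 23700 → 00:15:48:00.

00:15:48:00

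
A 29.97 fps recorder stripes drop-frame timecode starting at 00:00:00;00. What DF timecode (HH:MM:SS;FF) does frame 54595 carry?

00:30:21;19

Each 10-minute DF block holds 10 × 60 × 30 − 9 × 2 = 17982 frames. 54595 ÷ 17982 → 3 full blocks, remainder 649.
Within the partial block the first minute is 1800 frames and each further minute 1798, so 0 further minute boundaries passed. Total skipped labels = 18 × 3 + 2 × 0 = 54.
Non-drop label index = 54595 + 54 = 54649; at 30 labels/s that is 00:30:21:19, i.e. DF 00:30:21;19.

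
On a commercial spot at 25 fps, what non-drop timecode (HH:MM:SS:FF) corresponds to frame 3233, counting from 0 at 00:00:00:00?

3233 ÷ 25 = 129 full seconds, remainder 8 frames.
129 s = 0 h 2 min 9 s.
Timecode: 00:02:09:08.

00:02:09:08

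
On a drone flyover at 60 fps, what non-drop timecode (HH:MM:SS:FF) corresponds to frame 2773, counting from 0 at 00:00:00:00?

00:00:46:13

2773 ÷ 60 = 46 full seconds, remainder 13 frames.
46 s = 0 h 0 min 46 s.
Timecode: 00:00:46:13.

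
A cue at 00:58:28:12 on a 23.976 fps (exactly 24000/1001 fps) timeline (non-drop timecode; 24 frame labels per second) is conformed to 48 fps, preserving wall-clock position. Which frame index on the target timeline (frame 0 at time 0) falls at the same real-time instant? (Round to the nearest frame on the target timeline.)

frame 168576

Source frame index: (0×3600 + 58×60 + 28) × 24 + 12 = 84204.
Real time: 84204 / (24000/1001) = 7024017/2000 s.
Target frame: (7024017/2000) × (48) = 21072051/125 ≈ 168576.408 → 168576.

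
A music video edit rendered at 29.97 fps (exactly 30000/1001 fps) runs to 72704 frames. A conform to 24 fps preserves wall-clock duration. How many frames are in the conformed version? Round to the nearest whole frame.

Frames at target rate = 72704 × (24) / (30000/1001) = 36388352/625 ≈ 58221.363.
Nearest whole frame: 58221.

58221 frames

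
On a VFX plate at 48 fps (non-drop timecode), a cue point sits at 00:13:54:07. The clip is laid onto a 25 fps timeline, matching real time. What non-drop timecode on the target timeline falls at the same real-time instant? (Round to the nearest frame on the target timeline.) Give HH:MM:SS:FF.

Source frame index: (0×3600 + 13×60 + 54) × 48 + 7 = 40039.
Real time: 40039 / (48) = 40039/48 s.
Target frame: (40039/48) × (25) = 1000975/48 ≈ 20853.646 → 20854.
At 25 labels/s: frame 20854 → 00:13:54:04.

00:13:54:04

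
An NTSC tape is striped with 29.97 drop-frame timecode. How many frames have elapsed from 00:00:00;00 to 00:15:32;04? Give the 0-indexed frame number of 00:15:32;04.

27936

Complete 10-minute blocks: 1, each 17982 frames → 17982.
Remaining 5 whole minutes in the current block: 1800 + 4 × 1798 = 8992 frames.
Within the current minute: 32 × 30 + 4 − 2 = 962 (labels ;00/;01 skipped at this minute). Total = 17982 + 8992 + 962 = 27936.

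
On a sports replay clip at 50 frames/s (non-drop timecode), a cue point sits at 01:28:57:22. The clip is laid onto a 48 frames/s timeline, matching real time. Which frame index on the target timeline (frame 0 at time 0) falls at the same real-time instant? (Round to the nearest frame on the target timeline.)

Source frame index: (1×3600 + 28×60 + 57) × 50 + 22 = 266872.
Real time: 266872 / (50) = 133436/25 s.
Target frame: (133436/25) × (48) = 6404928/25 ≈ 256197.120 → 256197.

frame 256197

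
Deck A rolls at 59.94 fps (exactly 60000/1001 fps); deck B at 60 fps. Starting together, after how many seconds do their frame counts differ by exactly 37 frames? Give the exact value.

The gap grows by |60 − 60000/1001| = 60/1001 frames per second.
Time for a 37-frame gap: 37 ÷ (60/1001) = 37037/60 s.

37037/60 seconds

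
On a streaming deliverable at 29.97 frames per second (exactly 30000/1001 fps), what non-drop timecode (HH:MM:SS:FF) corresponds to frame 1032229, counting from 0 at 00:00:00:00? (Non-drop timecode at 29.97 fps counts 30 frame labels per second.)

09:33:27:19

1032229 ÷ 30 = 34407 full seconds, remainder 19 frames.
34407 s = 9 h 33 min 27 s.
Timecode: 09:33:27:19.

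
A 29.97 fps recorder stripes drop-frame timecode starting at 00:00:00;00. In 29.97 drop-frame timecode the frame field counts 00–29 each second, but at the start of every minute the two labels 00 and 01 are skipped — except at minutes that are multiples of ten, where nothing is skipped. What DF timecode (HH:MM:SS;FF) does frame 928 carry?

Each 10-minute DF block holds 10 × 60 × 30 − 9 × 2 = 17982 frames. 928 ÷ 17982 → 0 full blocks, remainder 928.
Within the partial block the first minute is 1800 frames and each further minute 1798, so 0 further minute boundaries passed. Total skipped labels = 18 × 0 + 2 × 0 = 0.
Non-drop label index = 928 + 0 = 928; at 30 labels/s that is 00:00:30:28, i.e. DF 00:00:30;28.

00:00:30;28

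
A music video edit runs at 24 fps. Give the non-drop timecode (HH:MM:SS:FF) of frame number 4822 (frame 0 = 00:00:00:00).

4822 ÷ 24 = 200 full seconds, remainder 22 frames.
200 s = 0 h 3 min 20 s.
Timecode: 00:03:20:22.

00:03:20:22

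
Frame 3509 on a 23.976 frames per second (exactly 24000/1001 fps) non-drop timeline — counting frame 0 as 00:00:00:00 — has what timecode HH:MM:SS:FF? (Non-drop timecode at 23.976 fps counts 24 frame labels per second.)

3509 ÷ 24 = 146 full seconds, remainder 5 frames.
146 s = 0 h 2 min 26 s.
Timecode: 00:02:26:05.

00:02:26:05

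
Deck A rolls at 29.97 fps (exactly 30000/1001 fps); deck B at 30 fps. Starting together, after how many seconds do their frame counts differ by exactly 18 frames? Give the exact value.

The gap grows by |30 − 30000/1001| = 30/1001 frames per second.
Time for a 18-frame gap: 18 ÷ (30/1001) = 600.6 s.

600.6 seconds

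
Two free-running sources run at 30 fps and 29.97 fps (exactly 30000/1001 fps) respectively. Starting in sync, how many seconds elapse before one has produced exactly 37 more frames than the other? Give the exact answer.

37037/30 seconds

The gap grows by |30000/1001 − 30| = 30/1001 frames per second.
Time for a 37-frame gap: 37 ÷ (30/1001) = 37037/30 s.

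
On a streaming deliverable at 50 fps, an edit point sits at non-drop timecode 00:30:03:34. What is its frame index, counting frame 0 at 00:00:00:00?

Total seconds to the label: (0 × 3600 + 30 × 60 + 3) = 1803.
Frame index = 1803 × 50 + 34 = 90184.

frame 90184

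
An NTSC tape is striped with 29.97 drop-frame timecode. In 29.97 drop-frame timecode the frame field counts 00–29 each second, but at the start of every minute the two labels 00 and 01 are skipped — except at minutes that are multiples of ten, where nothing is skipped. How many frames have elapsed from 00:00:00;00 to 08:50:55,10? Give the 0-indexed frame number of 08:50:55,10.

As if non-drop at 30 labels/s: (8 × 3600 + 50 × 60 + 55) × 30 + 10 = 955660.
Minute boundaries passed: 530; those not divisible by 10: 530 − 53 = 477; dropped labels = 2 × 477 = 954.
Actual frame index = 955660 − 954 = 954706.

954706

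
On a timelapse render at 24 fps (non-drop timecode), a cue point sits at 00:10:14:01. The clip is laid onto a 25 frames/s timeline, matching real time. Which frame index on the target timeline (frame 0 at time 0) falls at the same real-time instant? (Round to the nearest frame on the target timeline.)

frame 15351

Source frame index: (0×3600 + 10×60 + 14) × 24 + 1 = 14737.
Real time: 14737 / (24) = 14737/24 s.
Target frame: (14737/24) × (25) = 368425/24 ≈ 15351.042 → 15351.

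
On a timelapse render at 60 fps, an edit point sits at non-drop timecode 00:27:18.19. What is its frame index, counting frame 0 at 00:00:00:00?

frame 98299

Total seconds to the label: (0 × 3600 + 27 × 60 + 18) = 1638.
Frame index = 1638 × 60 + 19 = 98299.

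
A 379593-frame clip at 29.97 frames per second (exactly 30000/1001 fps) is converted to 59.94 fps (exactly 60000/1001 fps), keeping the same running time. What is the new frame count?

759186 frames

Target frames = source frames × (target rate / source rate) = 379593 × (60000/1001)/(30000/1001) = 379593 × 2 = 759186.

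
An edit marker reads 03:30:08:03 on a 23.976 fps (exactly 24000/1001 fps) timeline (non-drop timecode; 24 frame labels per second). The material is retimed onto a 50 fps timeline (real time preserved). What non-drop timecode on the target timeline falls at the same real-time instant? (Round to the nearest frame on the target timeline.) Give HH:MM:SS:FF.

Source frame index: (3×3600 + 30×60 + 8) × 24 + 3 = 302595.
Real time: 302595 / (24000/1001) = 20193173/1600 s.
Target frame: (20193173/1600) × (50) = 20193173/32 ≈ 631036.656 → 631037.
At 50 labels/s: frame 631037 → 03:30:20:37.

03:30:20:37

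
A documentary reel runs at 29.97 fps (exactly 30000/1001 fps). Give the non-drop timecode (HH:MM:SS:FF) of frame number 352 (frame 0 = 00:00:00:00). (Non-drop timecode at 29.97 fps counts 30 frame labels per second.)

352 ÷ 30 = 11 full seconds, remainder 22 frames.
11 s = 0 h 0 min 11 s.
Timecode: 00:00:11:22.

00:00:11:22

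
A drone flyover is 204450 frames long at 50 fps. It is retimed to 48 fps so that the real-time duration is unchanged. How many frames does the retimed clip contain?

Target frames = source frames × (target rate / source rate) = 204450 × (48)/(50) = 204450 × 24/25 = 196272.

196272 frames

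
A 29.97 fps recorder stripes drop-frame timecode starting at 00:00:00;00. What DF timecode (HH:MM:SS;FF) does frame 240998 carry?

02:14:01;10

Each 10-minute DF block holds 10 × 60 × 30 − 9 × 2 = 17982 frames. 240998 ÷ 17982 → 13 full blocks, remainder 7232.
Within the partial block the first minute is 1800 frames and each further minute 1798, so 4 further minute boundaries passed. Total skipped labels = 18 × 13 + 2 × 4 = 242.
Non-drop label index = 240998 + 242 = 241240; at 30 labels/s that is 02:14:01:10, i.e. DF 02:14:01;10.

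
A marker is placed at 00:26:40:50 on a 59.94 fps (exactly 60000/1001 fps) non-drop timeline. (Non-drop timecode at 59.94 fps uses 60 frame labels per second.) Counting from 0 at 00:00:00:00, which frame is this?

96050

Total seconds to the label: (0 × 3600 + 26 × 60 + 40) = 1600.
Frame index = 1600 × 60 + 50 = 96050.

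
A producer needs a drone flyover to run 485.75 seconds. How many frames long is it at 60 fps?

29145 frames

Frames = 485.75 × 60 = 29145.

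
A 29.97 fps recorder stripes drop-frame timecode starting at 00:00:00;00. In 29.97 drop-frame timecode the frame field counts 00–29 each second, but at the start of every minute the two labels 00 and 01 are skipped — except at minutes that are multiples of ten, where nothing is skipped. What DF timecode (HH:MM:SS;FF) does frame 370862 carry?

03:26:14;14

Each 10-minute DF block holds 10 × 60 × 30 − 9 × 2 = 17982 frames. 370862 ÷ 17982 → 20 full blocks, remainder 11222.
Within the partial block the first minute is 1800 frames and each further minute 1798, so 6 further minute boundaries passed. Total skipped labels = 18 × 20 + 2 × 6 = 372.
Non-drop label index = 370862 + 372 = 371234; at 30 labels/s that is 03:26:14:14, i.e. DF 03:26:14;14.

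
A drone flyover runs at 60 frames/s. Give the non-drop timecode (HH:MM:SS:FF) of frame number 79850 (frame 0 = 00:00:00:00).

00:22:10:50

79850 ÷ 60 = 1330 full seconds, remainder 50 frames.
1330 s = 0 h 22 min 10 s.
Timecode: 00:22:10:50.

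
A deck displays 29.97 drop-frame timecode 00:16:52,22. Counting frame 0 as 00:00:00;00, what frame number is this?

30352

As if non-drop at 30 labels/s: (0 × 3600 + 16 × 60 + 52) × 30 + 22 = 30382.
Minute boundaries passed: 16; those not divisible by 10: 16 − 1 = 15; dropped labels = 2 × 15 = 30.
Actual frame index = 30382 − 30 = 30352.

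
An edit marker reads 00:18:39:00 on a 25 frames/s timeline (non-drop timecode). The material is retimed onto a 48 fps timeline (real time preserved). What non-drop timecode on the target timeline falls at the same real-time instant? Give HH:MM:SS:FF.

00:18:39:00

Source frame index: (0×3600 + 18×60 + 39) × 25 + 0 = 27975.
Real time: 27975 / (25) = 1119 s.
Target frame: (1119) × (48) = 53712.
At 48 labels/s: frame 53712 → 00:18:39:00.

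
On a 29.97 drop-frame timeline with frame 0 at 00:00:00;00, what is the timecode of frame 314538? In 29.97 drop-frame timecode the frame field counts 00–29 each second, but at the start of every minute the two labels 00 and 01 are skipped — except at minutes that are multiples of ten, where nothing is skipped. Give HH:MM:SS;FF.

Each 10-minute DF block holds 10 × 60 × 30 − 9 × 2 = 17982 frames. 314538 ÷ 17982 → 17 full blocks, remainder 8844.
Within the partial block the first minute is 1800 frames and each further minute 1798, so 4 further minute boundaries passed. Total skipped labels = 18 × 17 + 2 × 4 = 314.
Non-drop label index = 314538 + 314 = 314852; at 30 labels/s that is 02:54:55:02, i.e. DF 02:54:55;02.

02:54:55;02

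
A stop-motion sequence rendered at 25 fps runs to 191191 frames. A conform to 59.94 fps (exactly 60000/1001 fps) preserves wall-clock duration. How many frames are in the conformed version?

458400 frames

Target frames = source frames × (target rate / source rate) = 191191 × (60000/1001)/(25) = 191191 × 2400/1001 = 458400.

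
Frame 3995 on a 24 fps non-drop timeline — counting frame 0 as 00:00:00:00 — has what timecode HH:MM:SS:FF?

00:02:46:11

3995 ÷ 24 = 166 full seconds, remainder 11 frames.
166 s = 0 h 2 min 46 s.
Timecode: 00:02:46:11.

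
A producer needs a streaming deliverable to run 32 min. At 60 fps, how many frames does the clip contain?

32 min = 1920 s.
Frames = 1920 × 60 = 115200.

115200 frames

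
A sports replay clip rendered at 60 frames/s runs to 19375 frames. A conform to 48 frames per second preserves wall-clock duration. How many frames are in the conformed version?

15500 frames

Target frames = source frames × (target rate / source rate) = 19375 × (48)/(60) = 19375 × 4/5 = 15500.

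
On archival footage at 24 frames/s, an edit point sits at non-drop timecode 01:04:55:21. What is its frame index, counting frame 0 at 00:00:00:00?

93501

Total seconds to the label: (1 × 3600 + 4 × 60 + 55) = 3895.
Frame index = 3895 × 24 + 21 = 93501.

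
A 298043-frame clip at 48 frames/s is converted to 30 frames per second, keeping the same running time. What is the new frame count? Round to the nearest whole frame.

186277 frames

Frames at target rate = 298043 × (30) / (48) = 1490215/8 ≈ 186276.875.
Nearest whole frame: 186277.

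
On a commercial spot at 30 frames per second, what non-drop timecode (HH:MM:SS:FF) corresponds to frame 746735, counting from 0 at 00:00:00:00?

746735 ÷ 30 = 24891 full seconds, remainder 5 frames.
24891 s = 6 h 54 min 51 s.
Timecode: 06:54:51:05.

06:54:51:05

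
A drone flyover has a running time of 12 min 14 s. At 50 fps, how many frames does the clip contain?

12 min 14 s = 734 s.
Frames = 734 × 50 = 36700.

36700 frames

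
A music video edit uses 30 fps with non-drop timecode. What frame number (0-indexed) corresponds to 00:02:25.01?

Total seconds to the label: (0 × 3600 + 2 × 60 + 25) = 145.
Frame index = 145 × 30 + 1 = 4351.

4351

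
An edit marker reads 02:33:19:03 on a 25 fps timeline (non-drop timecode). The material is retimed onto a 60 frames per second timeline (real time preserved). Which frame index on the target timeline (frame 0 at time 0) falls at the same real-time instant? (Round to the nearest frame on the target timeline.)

Source frame index: (2×3600 + 33×60 + 19) × 25 + 3 = 229978.
Real time: 229978 / (25) = 229978/25 s.
Target frame: (229978/25) × (60) = 2759736/5 ≈ 551947.200 → 551947.

frame 551947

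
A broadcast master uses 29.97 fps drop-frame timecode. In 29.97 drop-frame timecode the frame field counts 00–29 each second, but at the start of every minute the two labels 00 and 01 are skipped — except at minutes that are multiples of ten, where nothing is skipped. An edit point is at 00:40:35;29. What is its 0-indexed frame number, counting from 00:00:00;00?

Complete 10-minute blocks: 4, each 17982 frames → 71928.
Remaining 0 whole minutes in the current block: 0 frames.
Within the current minute: 35 × 30 + 29 = 1079. Total = 71928 + 0 + 1079 = 73007.

73007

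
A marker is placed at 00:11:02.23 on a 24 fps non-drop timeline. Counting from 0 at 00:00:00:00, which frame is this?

frame 15911

Total seconds to the label: (0 × 3600 + 11 × 60 + 2) = 662.
Frame index = 662 × 24 + 23 = 15911.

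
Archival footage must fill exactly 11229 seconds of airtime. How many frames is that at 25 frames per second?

280725 frames

Frames = 11229 × 25 = 280725.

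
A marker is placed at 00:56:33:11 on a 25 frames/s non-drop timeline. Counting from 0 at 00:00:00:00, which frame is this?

84836

Total seconds to the label: (0 × 3600 + 56 × 60 + 33) = 3393.
Frame index = 3393 × 25 + 11 = 84836.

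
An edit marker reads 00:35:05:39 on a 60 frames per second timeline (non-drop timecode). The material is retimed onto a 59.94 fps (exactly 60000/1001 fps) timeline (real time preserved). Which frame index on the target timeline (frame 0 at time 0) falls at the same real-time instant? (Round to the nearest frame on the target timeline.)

frame 126213

Source frame index: (0×3600 + 35×60 + 5) × 60 + 39 = 126339.
Real time: 126339 / (60) = 42113/20 s.
Target frame: (42113/20) × (60000/1001) = 126339000/1001 ≈ 126212.787 → 126213.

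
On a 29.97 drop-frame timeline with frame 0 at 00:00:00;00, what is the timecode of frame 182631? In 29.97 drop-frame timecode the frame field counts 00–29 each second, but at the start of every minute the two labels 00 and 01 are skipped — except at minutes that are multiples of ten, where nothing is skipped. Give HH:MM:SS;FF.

01:41:33;23

Ten DF minutes hold 17982 frames, so frame 182631 lies in block 10 (frames 179820–197801) with 2811 frames into that block.
The block's first minute is 1800 frames and the rest 1798 each; 2811 frames reaches minute 1, so 10 × 18 + 1 × 2 = 182 labels have been skipped so far.
Adding those back, label number 182631 + 182 = 182813 at 30 labels/s is 6093 s + 23 f = 1 h 41 min 33 s frame 23, i.e. 01:41:33;23.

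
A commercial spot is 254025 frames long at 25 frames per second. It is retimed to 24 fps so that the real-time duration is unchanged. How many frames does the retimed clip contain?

243864 frames

Target frames = source frames × (target rate / source rate) = 254025 × (24)/(25) = 254025 × 24/25 = 243864.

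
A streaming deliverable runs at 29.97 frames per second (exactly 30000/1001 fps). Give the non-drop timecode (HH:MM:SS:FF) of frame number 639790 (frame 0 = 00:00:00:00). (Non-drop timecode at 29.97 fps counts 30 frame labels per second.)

05:55:26:10

639790 ÷ 30 = 21326 full seconds, remainder 10 frames.
21326 s = 5 h 55 min 26 s.
Timecode: 05:55:26:10.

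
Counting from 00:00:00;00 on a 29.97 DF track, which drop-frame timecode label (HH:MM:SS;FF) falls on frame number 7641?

00:04:14;29

Ten DF minutes hold 17982 frames, so frame 7641 lies in block 0 (frames 0–17981) with 7641 frames into that block.
The block's first minute is 1800 frames and the rest 1798 each; 7641 frames reaches minute 4, so 0 × 18 + 4 × 2 = 8 labels have been skipped so far.
Adding those back, label number 7641 + 8 = 7649 at 30 labels/s is 254 s + 29 f = 0 h 4 min 14 s frame 29, i.e. 00:04:14;29.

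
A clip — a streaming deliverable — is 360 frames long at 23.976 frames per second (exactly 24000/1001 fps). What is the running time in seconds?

Running time = 360 / (24000/1001) = 15.015 s.

15.015 seconds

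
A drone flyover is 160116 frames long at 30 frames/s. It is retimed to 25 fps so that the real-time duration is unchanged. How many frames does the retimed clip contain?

Target frames = source frames × (target rate / source rate) = 160116 × (25)/(30) = 160116 × 5/6 = 133430.

133430 frames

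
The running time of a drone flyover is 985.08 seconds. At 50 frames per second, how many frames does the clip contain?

49254 frames

Frames = 985.08 × 50 = 49254.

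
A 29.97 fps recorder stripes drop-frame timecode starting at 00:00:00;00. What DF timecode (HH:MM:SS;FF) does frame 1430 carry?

Ten DF minutes hold 17982 frames, so frame 1430 lies in block 0 (frames 0–17981) with 1430 frames into that block.
The block's first minute is 1800 frames and the rest 1798 each; 1430 frames reaches minute 0, so 0 × 18 + 0 × 2 = 0 labels have been skipped so far.
Adding those back, label number 1430 + 0 = 1430 at 30 labels/s is 47 s + 20 f = 0 h 0 min 47 s frame 20, i.e. 00:00:47;20.

00:00:47;20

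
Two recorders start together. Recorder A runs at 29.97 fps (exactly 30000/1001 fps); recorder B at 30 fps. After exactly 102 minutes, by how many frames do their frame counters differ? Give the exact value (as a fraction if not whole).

102 min = 6120 s.
A emits 30000/1001 × 6120 = 183600000/1001 frames; B emits 30 × 6120 = 183600.
Difference = 183600/1001 frames (≈ 183.4166); B is ahead of A.

183600/1001 frames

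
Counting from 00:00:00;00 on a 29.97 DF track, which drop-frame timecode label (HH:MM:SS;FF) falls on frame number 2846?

Ten DF minutes hold 17982 frames, so frame 2846 lies in block 0 (frames 0–17981) with 2846 frames into that block.
The block's first minute is 1800 frames and the rest 1798 each; 2846 frames reaches minute 1, so 0 × 18 + 1 × 2 = 2 labels have been skipped so far.
Adding those back, label number 2846 + 2 = 2848 at 30 labels/s is 94 s + 28 f = 0 h 1 min 34 s frame 28, i.e. 00:01:34;28.

00:01:34;28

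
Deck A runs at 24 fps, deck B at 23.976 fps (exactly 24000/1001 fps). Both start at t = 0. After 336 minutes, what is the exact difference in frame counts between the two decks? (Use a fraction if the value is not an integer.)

336 min = 20160 s.
A emits 24 × 20160 = 483840 frames; B emits 24000/1001 × 20160 = 69120000/143.
Difference = 69120/143 frames (≈ 483.3566); B is behind A.

69120/143 frames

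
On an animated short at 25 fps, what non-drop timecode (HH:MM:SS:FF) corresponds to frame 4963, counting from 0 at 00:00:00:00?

00:03:18:13

4963 ÷ 25 = 198 full seconds, remainder 13 frames.
198 s = 0 h 3 min 18 s.
Timecode: 00:03:18:13.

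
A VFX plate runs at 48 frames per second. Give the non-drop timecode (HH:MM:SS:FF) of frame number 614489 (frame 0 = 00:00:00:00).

614489 ÷ 48 = 12801 full seconds, remainder 41 frames.
12801 s = 3 h 33 min 21 s.
Timecode: 03:33:21:41.

03:33:21:41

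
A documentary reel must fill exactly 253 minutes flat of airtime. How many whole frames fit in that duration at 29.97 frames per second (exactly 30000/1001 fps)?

454945 frames

253 min = 15180 s.
Frames = 15180 × 30000/1001 = 41400000/91 ≈ 454945.0549.
Complete frames: 454945.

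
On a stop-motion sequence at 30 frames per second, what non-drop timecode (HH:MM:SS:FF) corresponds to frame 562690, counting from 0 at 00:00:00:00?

05:12:36:10

562690 ÷ 30 = 18756 full seconds, remainder 10 frames.
18756 s = 5 h 12 min 36 s.
Timecode: 05:12:36:10.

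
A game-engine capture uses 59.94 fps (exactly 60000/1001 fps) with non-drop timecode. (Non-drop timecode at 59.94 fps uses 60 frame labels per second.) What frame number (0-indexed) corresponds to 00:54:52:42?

Total seconds to the label: (0 × 3600 + 54 × 60 + 52) = 3292.
Frame index = 3292 × 60 + 42 = 197562.

frame 197562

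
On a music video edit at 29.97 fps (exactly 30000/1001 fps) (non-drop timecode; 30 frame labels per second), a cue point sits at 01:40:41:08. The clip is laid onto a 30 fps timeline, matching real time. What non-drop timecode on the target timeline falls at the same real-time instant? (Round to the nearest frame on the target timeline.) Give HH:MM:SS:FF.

01:40:47:09

Source frame index: (1×3600 + 40×60 + 41) × 30 + 8 = 181238.
Real time: 181238 / (30000/1001) = 90709619/15000 s.
Target frame: (90709619/15000) × (30) = 90709619/500 ≈ 181419.238 → 181419.
At 30 labels/s: frame 181419 → 01:40:47:09.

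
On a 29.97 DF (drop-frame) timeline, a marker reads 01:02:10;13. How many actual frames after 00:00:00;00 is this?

Complete 10-minute blocks: 6, each 17982 frames → 107892.
Remaining 2 whole minutes in the current block: 1800 + 1 × 1798 = 3598 frames.
Within the current minute: 10 × 30 + 13 − 2 = 311 (labels ;00/;01 skipped at this minute). Total = 107892 + 3598 + 311 = 111801.

111801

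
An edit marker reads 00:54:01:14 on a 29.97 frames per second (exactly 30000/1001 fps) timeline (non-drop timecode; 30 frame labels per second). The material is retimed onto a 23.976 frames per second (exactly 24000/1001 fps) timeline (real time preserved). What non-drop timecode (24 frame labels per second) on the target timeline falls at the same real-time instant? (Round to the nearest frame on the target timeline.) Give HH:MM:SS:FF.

Source frame index: (0×3600 + 54×60 + 1) × 30 + 14 = 97244.
Real time: 97244 / (30000/1001) = 24335311/7500 s.
Target frame: (24335311/7500) × (24000/1001) = 388976/5 ≈ 77795.200 → 77795.
At 24 labels/s: frame 77795 → 00:54:01:11.

00:54:01:11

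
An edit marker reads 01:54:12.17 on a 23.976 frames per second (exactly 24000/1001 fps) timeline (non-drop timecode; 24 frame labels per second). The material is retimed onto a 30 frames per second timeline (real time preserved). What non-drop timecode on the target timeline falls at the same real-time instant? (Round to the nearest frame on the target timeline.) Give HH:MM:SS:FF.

01:54:19:17

Source frame index: (1×3600 + 54×60 + 12) × 24 + 17 = 164465.
Real time: 164465 / (24000/1001) = 32925893/4800 s.
Target frame: (32925893/4800) × (30) = 32925893/160 ≈ 205786.831 → 205787.
At 30 labels/s: frame 205787 → 01:54:19:17.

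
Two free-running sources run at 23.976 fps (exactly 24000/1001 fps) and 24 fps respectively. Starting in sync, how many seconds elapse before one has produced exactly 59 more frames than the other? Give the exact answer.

The gap grows by |24 − 24000/1001| = 24/1001 frames per second.
Time for a 59-frame gap: 59 ÷ (24/1001) = 59059/24 s.

59059/24 seconds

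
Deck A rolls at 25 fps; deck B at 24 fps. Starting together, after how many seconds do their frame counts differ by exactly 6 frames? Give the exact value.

The gap grows by |24 − 25| = 1 frame per second.
Time for a 6-frame gap: 6 ÷ (1) = 6 s.

6 seconds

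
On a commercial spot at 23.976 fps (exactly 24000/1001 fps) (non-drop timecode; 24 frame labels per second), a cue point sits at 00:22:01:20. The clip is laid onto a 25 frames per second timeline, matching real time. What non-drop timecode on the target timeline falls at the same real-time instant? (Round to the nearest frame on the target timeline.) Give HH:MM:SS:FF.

Source frame index: (0×3600 + 22×60 + 1) × 24 + 20 = 31724.
Real time: 31724 / (24000/1001) = 7938931/6000 s.
Target frame: (7938931/6000) × (25) = 7938931/240 ≈ 33078.879 → 33079.
At 25 labels/s: frame 33079 → 00:22:03:04.

00:22:03:04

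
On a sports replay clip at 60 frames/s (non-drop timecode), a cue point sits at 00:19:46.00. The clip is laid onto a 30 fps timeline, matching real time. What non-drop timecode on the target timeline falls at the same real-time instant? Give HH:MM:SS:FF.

00:19:46:00

Source frame index: (0×3600 + 19×60 + 46) × 60 + 0 = 71160.
Real time: 71160 / (60) = 1186 s.
Target frame: (1186) × (30) = 35580.
At 30 labels/s: frame 35580 → 00:19:46:00.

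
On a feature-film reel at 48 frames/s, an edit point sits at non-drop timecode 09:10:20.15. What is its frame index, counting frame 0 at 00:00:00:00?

frame 1584975

Total seconds to the label: (9 × 3600 + 10 × 60 + 20) = 33020.
Frame index = 33020 × 48 + 15 = 1584975.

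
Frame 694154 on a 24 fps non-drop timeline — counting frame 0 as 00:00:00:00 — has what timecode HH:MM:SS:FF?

694154 ÷ 24 = 28923 full seconds, remainder 2 frames.
28923 s = 8 h 2 min 3 s.
Timecode: 08:02:03:02.

08:02:03:02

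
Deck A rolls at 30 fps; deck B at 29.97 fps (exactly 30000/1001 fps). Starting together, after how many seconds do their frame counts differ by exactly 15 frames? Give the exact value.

The gap grows by |30000/1001 − 30| = 30/1001 frames per second.
Time for a 15-frame gap: 15 ÷ (30/1001) = 500.5 s.

500.5 seconds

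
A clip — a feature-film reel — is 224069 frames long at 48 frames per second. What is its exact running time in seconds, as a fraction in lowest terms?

224069/48 seconds

Running time = 224069 ÷ (48) = 224069 × 1/48 = 224069/48 s.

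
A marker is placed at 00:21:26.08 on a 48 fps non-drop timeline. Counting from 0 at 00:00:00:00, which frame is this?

Total seconds to the label: (0 × 3600 + 21 × 60 + 26) = 1286.
Frame index = 1286 × 48 + 8 = 61736.

frame 61736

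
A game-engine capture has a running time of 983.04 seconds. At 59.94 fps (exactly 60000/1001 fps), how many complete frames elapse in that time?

Frames = 983.04 × 60000/1001 = 58982400/1001 ≈ 58923.4765.
Complete frames: 58923.

58923 frames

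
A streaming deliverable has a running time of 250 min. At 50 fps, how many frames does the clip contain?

750000 frames

250 min = 15000 s.
Frames = 15000 × 50 = 750000.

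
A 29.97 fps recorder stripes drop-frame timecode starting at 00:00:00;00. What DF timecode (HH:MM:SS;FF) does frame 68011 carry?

Ten DF minutes hold 17982 frames, so frame 68011 lies in block 3 (frames 53946–71927) with 14065 frames into that block.
The block's first minute is 1800 frames and the rest 1798 each; 14065 frames reaches minute 7, so 3 × 18 + 7 × 2 = 68 labels have been skipped so far.
Adding those back, label number 68011 + 68 = 68079 at 30 labels/s is 2269 s + 9 f = 0 h 37 min 49 s frame 9, i.e. 00:37:49;09.

00:37:49;09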